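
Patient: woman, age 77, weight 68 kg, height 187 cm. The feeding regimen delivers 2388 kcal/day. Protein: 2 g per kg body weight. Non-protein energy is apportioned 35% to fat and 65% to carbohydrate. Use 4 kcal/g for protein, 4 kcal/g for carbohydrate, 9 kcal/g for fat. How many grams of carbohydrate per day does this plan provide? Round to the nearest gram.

Protein = 2 × 68 = 136 g → 136 × 4 = 544 kcal.
Non-protein calories = 2388 − 544 = 1844 kcal.
Fat: 35% × 1844 = 645.4 kcal; carbohydrate: 1198.6 kcal.
Carbohydrate: 1198.6 kcal ÷ 4 kcal/g = 299.65 g.

300 g/day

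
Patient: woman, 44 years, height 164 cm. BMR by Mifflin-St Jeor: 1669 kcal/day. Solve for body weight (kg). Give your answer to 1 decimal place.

102.5 kg

1669 = 10·W + 6.25(164) − 5(44) − 161
10·W = 1669 − 644 = 1025, so W = 102.5 kg.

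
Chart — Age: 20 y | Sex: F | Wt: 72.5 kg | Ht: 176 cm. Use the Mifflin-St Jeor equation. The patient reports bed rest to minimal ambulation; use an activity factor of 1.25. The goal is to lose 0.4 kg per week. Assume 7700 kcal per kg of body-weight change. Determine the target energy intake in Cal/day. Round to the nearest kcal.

1515 Cal/day

Mifflin-St Jeor (female): BMR = 10(72.5) + 6.25(176) − 5(20) − 161 = 725 + 1100 − 100 − 161 = 1564 kcal/day.
TEE = 1564 × 1.25 = 1955 kcal/day.
Required daily deficit = 0.4 × 7700 ÷ 7 = 440 kcal/day.
Target intake = 1955 − 440 = 1515 kcal/day.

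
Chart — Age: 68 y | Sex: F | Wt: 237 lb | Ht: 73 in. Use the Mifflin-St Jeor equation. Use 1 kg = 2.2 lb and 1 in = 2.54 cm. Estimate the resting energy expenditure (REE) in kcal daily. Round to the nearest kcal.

1735 kcal daily

Convert to metric: weight = 237 ÷ 2.2 = 107.7273 kg; height = 73 × 2.54 = 185.42 cm.
Mifflin-St Jeor (female): BMR = 10(107.7273) + 6.25(185.42) − 5(68) − 161 = 1077.2727 + 1158.875 − 340 − 161 = 1735.1477 kcal/day.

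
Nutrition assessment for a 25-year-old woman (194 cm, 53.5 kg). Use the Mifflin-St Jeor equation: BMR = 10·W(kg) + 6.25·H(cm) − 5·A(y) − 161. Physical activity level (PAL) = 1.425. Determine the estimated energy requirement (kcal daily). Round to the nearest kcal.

Mifflin-St Jeor (female): BMR = 10(53.5) + 6.25(194) − 5(25) − 161 = 535 + 1212.5 − 125 − 161 = 1461.5 kcal/day.
TEE = BMR × activity factor = 1461.5 × 1.425 = 2082.6375 kcal/day.

2083 kcal daily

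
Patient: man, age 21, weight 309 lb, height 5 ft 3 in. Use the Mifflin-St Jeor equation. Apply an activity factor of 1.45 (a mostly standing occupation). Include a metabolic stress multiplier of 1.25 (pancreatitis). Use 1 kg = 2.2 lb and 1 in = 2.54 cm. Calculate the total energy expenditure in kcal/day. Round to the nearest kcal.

4177 kcal/day

Convert to metric: weight = 309 ÷ 2.2 = 140.4545 kg; height = (5×12 + 3) × 2.54 = 63 × 2.54 = 160.02 cm.
Mifflin-St Jeor (male): BMR = 10(140.4545) + 6.25(160.02) − 5(21) + 5 = 1404.5455 + 1000.125 − 105 + 5 = 2304.6705 kcal/day.
TEE = BMR × activity factor = 2304.6705 × 1.45 = 3341.7722 kcal/day.
Apply stress factor: 3341.7722 × 1.25 = 4177.2152 kcal/day.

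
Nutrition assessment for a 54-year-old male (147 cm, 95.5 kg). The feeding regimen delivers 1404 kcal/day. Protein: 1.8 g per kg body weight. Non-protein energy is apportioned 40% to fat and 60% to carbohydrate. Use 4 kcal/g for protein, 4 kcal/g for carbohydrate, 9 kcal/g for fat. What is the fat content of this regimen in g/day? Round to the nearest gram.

Protein = 1.8 × 95.5 = 171.9 g → 171.9 × 4 = 687.6 kcal.
Non-protein calories = 1404 − 687.6 = 716.4 kcal.
Fat: 40% × 716.4 = 286.56 kcal; carbohydrate: 429.84 kcal.
Fat: 286.56 kcal ÷ 9 kcal/g = 31.84 g.

32 g/day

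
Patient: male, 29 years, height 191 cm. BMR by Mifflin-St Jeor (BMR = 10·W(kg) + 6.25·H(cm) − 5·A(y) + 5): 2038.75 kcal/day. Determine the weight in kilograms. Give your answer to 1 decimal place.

98.5 kg

2038.75 = 10·W + 6.25(191) − 5(29) + 5
10·W = 2038.75 − 1053.75 = 985, so W = 98.5 kg.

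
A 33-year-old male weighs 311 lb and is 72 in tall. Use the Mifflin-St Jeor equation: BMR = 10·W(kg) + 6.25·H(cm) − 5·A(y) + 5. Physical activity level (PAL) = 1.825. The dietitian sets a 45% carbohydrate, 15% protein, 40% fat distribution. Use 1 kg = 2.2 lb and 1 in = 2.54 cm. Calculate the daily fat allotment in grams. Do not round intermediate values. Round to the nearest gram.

Convert to metric: weight = 311 ÷ 2.2 = 141.3636 kg; height = 72 × 2.54 = 182.88 cm.
Mifflin-St Jeor (male): BMR = 10(141.3636) + 6.25(182.88) − 5(33) + 5 = 1413.6364 + 1143 − 165 + 5 = 2396.6364 kcal/day.
TEE = 2396.6364 × 1.825 = 4373.8614 kcal/day.
Fat energy = 40% × 4373.8614 = 1749.5445 kcal.
Fat = 1749.5445 ÷ 9 kcal/g = 194.3938 g.

194 g/day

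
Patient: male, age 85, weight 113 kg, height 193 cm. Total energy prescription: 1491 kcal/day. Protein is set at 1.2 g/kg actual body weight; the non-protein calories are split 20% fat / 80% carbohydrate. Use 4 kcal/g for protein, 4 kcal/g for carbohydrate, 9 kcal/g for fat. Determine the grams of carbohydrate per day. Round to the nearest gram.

Protein = 1.2 × 113 = 135.6 g → 135.6 × 4 = 542.4 kcal.
Non-protein calories = 1491 − 542.4 = 948.6 kcal.
Fat: 20% × 948.6 = 189.72 kcal; carbohydrate: 758.88 kcal.
Carbohydrate: 758.88 kcal ÷ 4 kcal/g = 189.72 g.

190 g/day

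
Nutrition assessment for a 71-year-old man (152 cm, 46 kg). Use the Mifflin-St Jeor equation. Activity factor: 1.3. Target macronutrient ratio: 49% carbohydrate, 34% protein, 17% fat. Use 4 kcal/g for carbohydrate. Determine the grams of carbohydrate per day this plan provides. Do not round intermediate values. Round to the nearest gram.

Mifflin-St Jeor (male): BMR = 10(46) + 6.25(152) − 5(71) + 5 = 460 + 950 − 355 + 5 = 1060 kcal/day.
TEE = 1060 × 1.3 = 1378 kcal/day.
Carbohydrate energy = 49% × 1378 = 675.22 kcal.
Carbohydrate = 675.22 ÷ 4 kcal/g = 168.805 g.

169 g/day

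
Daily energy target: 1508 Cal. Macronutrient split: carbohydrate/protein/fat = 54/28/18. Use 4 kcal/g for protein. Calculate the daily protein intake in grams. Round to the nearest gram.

106 g/day

Protein energy = 28% × 1508 = 422.24 kcal.
At 4 kcal/g: 422.24 ÷ 4 = 105.56 g.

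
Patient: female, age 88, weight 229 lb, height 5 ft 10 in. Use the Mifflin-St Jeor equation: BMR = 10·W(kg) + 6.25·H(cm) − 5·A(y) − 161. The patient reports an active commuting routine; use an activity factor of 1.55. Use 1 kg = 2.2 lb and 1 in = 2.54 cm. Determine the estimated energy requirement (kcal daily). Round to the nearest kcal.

2404 kcal daily

Convert to metric: weight = 229 ÷ 2.2 = 104.0909 kg; height = (5×12 + 10) × 2.54 = 70 × 2.54 = 177.8 cm.
Mifflin-St Jeor (female): BMR = 10(104.0909) + 6.25(177.8) − 5(88) − 161 = 1040.9091 + 1111.25 − 440 − 161 = 1551.1591 kcal/day.
TEE = BMR × activity factor = 1551.1591 × 1.55 = 2404.2966 kcal/day.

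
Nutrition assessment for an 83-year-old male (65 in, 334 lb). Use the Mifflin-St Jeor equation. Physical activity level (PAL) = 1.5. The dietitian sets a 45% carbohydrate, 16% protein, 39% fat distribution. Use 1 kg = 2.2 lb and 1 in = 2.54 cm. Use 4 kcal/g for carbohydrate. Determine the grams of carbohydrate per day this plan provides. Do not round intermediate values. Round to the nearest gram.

Convert to metric: weight = 334 ÷ 2.2 = 151.8182 kg; height = 65 × 2.54 = 165.1 cm.
Mifflin-St Jeor (male): BMR = 10(151.8182) + 6.25(165.1) − 5(83) + 5 = 1518.1818 + 1031.875 − 415 + 5 = 2140.0568 kcal/day.
TEE = 2140.0568 × 1.5 = 3210.0852 kcal/day.
Carbohydrate energy = 45% × 3210.0852 = 1444.5384 kcal.
Carbohydrate = 1444.5384 ÷ 4 kcal/g = 361.1346 g.

361 g/day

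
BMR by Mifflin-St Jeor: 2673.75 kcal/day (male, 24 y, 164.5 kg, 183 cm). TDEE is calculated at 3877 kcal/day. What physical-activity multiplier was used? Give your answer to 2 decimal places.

Activity factor = TEE ÷ BMR = 3877 ÷ 2673.75 = 1.45.

1.45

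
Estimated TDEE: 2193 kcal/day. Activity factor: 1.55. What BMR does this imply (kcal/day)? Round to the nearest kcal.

BMR = TEE ÷ activity factor = 2193 ÷ 1.55 = 1414.8387 kcal/day.

1415 kcal/day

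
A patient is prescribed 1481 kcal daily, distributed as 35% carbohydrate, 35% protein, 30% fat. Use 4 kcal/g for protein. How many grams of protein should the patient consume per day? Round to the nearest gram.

Protein energy = 35% × 1481 = 518.35 kcal.
At 4 kcal/g: 518.35 ÷ 4 = 129.5875 g.

130 g/day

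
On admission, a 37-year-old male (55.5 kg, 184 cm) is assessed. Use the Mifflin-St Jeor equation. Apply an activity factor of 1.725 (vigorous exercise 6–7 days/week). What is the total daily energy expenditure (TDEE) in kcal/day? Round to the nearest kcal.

Mifflin-St Jeor (male): BMR = 10(55.5) + 6.25(184) − 5(37) + 5 = 555 + 1150 − 185 + 5 = 1525 kcal/day.
TEE = BMR × activity factor = 1525 × 1.725 = 2630.625 kcal/day.

2631 kcal/day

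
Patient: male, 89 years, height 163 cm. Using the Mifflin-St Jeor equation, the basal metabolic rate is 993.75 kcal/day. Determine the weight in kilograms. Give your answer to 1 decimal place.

993.75 = 10·W + 6.25(163) − 5(89) + 5
10·W = 993.75 − 578.75 = 415, so W = 41.5 kg.

41.5 kg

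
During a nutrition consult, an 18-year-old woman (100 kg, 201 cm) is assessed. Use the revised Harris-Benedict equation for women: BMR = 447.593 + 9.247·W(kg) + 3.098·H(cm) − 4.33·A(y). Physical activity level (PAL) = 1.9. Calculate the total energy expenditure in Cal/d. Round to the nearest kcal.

3642 Cal/d

Harris-Benedict: BMR = 447.593 + 9.247(100) + 3.098(201) − 4.33(18) = 1917.051 kcal/day.
TEE = BMR × activity factor = 1917.051 × 1.9 = 3642.3969 kcal/day.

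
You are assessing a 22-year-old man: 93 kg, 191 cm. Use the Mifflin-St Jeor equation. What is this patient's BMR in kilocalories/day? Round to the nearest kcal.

2019 kilocalories/day

Mifflin-St Jeor (male): BMR = 10(93) + 6.25(191) − 5(22) + 5 = 930 + 1193.75 − 110 + 5 = 2018.75 kcal/day.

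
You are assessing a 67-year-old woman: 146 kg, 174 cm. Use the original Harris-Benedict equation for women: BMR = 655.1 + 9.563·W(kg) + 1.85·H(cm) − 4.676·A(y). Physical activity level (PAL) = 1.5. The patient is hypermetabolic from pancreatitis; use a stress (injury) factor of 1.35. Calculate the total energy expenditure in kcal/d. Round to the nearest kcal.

Harris-Benedict: BMR = 655.1 + 9.563(146) + 1.85(174) − 4.676(67) = 2059.906 kcal/day.
TEE = BMR × activity factor = 2059.906 × 1.5 = 3089.859 kcal/day.
Apply stress factor: 3089.859 × 1.35 = 4171.3097 kcal/day.

4171 kcal/d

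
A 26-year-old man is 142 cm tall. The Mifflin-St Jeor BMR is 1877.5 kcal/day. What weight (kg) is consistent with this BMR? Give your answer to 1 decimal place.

111.5 kg

1877.5 = 10·W + 6.25(142) − 5(26) + 5
10·W = 1877.5 − 762.5 = 1115, so W = 111.5 kg.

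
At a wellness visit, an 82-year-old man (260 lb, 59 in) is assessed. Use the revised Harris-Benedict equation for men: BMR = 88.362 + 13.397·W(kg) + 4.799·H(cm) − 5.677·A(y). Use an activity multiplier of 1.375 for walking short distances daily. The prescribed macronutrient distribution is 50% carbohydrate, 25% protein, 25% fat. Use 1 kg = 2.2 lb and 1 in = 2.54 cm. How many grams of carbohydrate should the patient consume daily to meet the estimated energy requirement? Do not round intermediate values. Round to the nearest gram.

331 g/day

Convert to metric: weight = 260 ÷ 2.2 = 118.1818 kg; height = 59 × 2.54 = 149.86 cm.
Harris-Benedict: BMR = 88.362 + 13.397(118.1818) + 4.799(149.86) − 5.677(82) = 1925.308 kcal/day.
TEE = 1925.308 × 1.375 = 2647.2984 kcal/day.
Carbohydrate energy = 50% × 2647.2984 = 1323.6492 kcal.
Carbohydrate = 1323.6492 ÷ 4 kcal/g = 330.9123 g.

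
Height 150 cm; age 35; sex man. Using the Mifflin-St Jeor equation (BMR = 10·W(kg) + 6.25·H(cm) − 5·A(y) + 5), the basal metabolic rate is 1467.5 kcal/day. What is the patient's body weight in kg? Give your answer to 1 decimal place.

1467.5 = 10·W + 6.25(150) − 5(35) + 5
10·W = 1467.5 − 767.5 = 700, so W = 70 kg.

70.0 kg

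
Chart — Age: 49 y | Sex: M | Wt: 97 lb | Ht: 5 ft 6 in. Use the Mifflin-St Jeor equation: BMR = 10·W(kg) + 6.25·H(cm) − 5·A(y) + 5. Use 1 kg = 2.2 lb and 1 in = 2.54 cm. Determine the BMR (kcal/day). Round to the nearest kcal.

1249 kcal/day

Convert to metric: weight = 97 ÷ 2.2 = 44.0909 kg; height = (5×12 + 6) × 2.54 = 66 × 2.54 = 167.64 cm.
Mifflin-St Jeor (male): BMR = 10(44.0909) + 6.25(167.64) − 5(49) + 5 = 440.9091 + 1047.75 − 245 + 5 = 1248.6591 kcal/day.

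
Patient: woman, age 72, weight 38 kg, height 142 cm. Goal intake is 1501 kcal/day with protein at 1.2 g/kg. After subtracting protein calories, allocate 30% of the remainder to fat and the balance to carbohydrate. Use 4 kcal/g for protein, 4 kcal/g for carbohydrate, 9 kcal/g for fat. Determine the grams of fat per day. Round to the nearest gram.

44 g/day

Protein = 1.2 × 38 = 45.6 g → 45.6 × 4 = 182.4 kcal.
Non-protein calories = 1501 − 182.4 = 1318.6 kcal.
Fat: 30% × 1318.6 = 395.58 kcal; carbohydrate: 923.02 kcal.
Fat: 395.58 kcal ÷ 9 kcal/g = 43.9533 g.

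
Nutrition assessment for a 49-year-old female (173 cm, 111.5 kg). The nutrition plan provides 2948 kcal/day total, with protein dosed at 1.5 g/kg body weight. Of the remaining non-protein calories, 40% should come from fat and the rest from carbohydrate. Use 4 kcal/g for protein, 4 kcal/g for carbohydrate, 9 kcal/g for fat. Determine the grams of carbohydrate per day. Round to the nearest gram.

342 g/day

Protein = 1.5 × 111.5 = 167.25 g → 167.25 × 4 = 669 kcal.
Non-protein calories = 2948 − 669 = 2279 kcal.
Fat: 40% × 2279 = 911.6 kcal; carbohydrate: 1367.4 kcal.
Carbohydrate: 1367.4 kcal ÷ 4 kcal/g = 341.85 g.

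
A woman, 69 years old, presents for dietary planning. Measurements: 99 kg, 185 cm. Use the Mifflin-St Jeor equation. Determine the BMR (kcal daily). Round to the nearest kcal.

Mifflin-St Jeor (female): BMR = 10(99) + 6.25(185) − 5(69) − 161 = 990 + 1156.25 − 345 − 161 = 1640.25 kcal/day.

1640 kcal daily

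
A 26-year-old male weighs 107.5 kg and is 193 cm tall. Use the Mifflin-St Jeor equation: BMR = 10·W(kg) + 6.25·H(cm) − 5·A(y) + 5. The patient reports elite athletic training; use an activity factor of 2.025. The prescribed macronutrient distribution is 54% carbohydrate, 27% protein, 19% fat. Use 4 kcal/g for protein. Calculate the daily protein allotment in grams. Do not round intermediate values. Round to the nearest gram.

295 g/day

Mifflin-St Jeor (male): BMR = 10(107.5) + 6.25(193) − 5(26) + 5 = 1075 + 1206.25 − 130 + 5 = 2156.25 kcal/day.
TEE = 2156.25 × 2.025 = 4366.4063 kcal/day.
Protein energy = 27% × 4366.4063 = 1178.9297 kcal.
Protein = 1178.9297 ÷ 4 kcal/g = 294.7324 g.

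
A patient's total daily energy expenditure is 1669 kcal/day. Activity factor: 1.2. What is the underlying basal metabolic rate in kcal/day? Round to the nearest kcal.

BMR = TEE ÷ activity factor = 1669 ÷ 1.2 = 1390.8333 kcal/day.

1391 kcal/day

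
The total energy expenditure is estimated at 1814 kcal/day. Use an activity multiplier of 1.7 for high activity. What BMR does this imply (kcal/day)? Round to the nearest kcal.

BMR = TEE ÷ activity factor = 1814 ÷ 1.7 = 1067.0588 kcal/day.

1067 kcal/day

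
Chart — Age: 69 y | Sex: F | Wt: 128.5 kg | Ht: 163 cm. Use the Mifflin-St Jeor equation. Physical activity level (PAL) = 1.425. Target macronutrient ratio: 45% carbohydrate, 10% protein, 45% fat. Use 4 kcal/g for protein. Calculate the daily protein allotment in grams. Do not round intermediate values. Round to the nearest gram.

64 g/day

Mifflin-St Jeor (female): BMR = 10(128.5) + 6.25(163) − 5(69) − 161 = 1285 + 1018.75 − 345 − 161 = 1797.75 kcal/day.
TEE = 1797.75 × 1.425 = 2561.7938 kcal/day.
Protein energy = 10% × 2561.7938 = 256.1794 kcal.
Protein = 256.1794 ÷ 4 kcal/g = 64.0448 g.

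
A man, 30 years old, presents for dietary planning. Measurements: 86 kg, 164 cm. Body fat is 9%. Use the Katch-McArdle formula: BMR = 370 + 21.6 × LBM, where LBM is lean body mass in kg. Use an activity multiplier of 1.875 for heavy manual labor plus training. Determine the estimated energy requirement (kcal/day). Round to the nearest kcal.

LBM = 86 × (1 − 0.09) = 78.26 kg. Katch-McArdle: BMR = 370 + 21.6 × 78.26 = 2060.416 kcal/day.
TEE = BMR × activity factor = 2060.416 × 1.875 = 3863.28 kcal/day.

3863 kcal/day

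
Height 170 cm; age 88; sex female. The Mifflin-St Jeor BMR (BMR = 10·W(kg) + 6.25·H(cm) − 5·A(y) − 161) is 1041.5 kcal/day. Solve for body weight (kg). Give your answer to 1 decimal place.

58.0 kg

1041.5 = 10·W + 6.25(170) − 5(88) − 161
10·W = 1041.5 − 461.5 = 580, so W = 58 kg.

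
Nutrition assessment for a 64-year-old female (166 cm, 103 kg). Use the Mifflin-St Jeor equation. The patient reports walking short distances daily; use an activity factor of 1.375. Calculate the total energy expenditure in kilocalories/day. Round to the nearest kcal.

Mifflin-St Jeor (female): BMR = 10(103) + 6.25(166) − 5(64) − 161 = 1030 + 1037.5 − 320 − 161 = 1586.5 kcal/day.
TEE = BMR × activity factor = 1586.5 × 1.375 = 2181.4375 kcal/day.

2181 kilocalories/day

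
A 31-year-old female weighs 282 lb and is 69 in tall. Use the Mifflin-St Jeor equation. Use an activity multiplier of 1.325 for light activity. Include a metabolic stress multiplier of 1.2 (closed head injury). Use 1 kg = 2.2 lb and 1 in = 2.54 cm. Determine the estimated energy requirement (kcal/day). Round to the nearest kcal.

3277 kcal/day

Convert to metric: weight = 282 ÷ 2.2 = 128.1818 kg; height = 69 × 2.54 = 175.26 cm.
Mifflin-St Jeor (female): BMR = 10(128.1818) + 6.25(175.26) − 5(31) − 161 = 1281.8182 + 1095.375 − 155 − 161 = 2061.1932 kcal/day.
TEE = BMR × activity factor = 2061.1932 × 1.325 = 2731.081 kcal/day.
Apply stress factor: 2731.081 × 1.2 = 3277.2972 kcal/day.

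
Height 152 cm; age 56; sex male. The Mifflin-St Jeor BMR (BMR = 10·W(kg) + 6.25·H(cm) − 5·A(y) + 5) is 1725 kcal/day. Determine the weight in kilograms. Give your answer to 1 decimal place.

105.0 kg

1725 = 10·W + 6.25(152) − 5(56) + 5
10·W = 1725 − 675 = 1050, so W = 105 kg.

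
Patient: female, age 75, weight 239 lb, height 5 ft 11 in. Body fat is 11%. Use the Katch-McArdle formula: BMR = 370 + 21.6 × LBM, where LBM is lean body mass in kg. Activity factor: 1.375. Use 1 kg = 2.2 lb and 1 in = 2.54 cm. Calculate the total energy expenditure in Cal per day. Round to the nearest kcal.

3380 Cal per day

Convert to metric: weight = 239 ÷ 2.2 = 108.6364 kg; height = (5×12 + 11) × 2.54 = 71 × 2.54 = 180.34 cm.
LBM = 108.6364 × (1 − 0.11) = 96.6864 kg. Katch-McArdle: BMR = 370 + 21.6 × 96.6864 = 2458.4255 kcal/day.
TEE = BMR × activity factor = 2458.4255 × 1.375 = 3380.335 kcal/day.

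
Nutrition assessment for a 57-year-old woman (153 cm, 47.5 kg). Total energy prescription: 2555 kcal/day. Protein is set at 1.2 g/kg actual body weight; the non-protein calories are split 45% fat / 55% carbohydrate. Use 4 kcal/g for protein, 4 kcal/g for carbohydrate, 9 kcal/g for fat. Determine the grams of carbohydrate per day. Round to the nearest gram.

320 g/day

Protein = 1.2 × 47.5 = 57 g → 57 × 4 = 228 kcal.
Non-protein calories = 2555 − 228 = 2327 kcal.
Fat: 45% × 2327 = 1047.15 kcal; carbohydrate: 1279.85 kcal.
Carbohydrate: 1279.85 kcal ÷ 4 kcal/g = 319.9625 g.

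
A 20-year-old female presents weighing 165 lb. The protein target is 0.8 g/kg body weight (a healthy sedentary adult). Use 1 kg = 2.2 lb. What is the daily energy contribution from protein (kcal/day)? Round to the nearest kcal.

Weight in kg = 165 ÷ 2.2 = 75 kg.
Protein = 0.8 g/kg × 75 kg = 60 g/day.
Protein energy = 60 g × 4 kcal/g = 240 kcal/day.

240 kcal/day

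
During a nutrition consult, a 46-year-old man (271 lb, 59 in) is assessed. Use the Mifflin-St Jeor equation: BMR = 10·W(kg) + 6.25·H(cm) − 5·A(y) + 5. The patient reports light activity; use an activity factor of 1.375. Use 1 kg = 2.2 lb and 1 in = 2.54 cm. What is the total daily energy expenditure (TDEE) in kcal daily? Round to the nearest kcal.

2672 kcal daily

Convert to metric: weight = 271 ÷ 2.2 = 123.1818 kg; height = 59 × 2.54 = 149.86 cm.
Mifflin-St Jeor (male): BMR = 10(123.1818) + 6.25(149.86) − 5(46) + 5 = 1231.8182 + 936.625 − 230 + 5 = 1943.4432 kcal/day.
TEE = BMR × activity factor = 1943.4432 × 1.375 = 2672.2344 kcal/day.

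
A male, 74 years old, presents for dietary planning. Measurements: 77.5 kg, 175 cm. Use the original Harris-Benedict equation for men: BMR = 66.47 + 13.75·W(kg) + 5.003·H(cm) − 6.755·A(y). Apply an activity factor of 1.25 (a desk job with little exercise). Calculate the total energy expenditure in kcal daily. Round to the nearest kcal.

1885 kcal daily

Harris-Benedict: BMR = 66.47 + 13.75(77.5) + 5.003(175) − 6.755(74) = 1507.75 kcal/day.
TEE = BMR × activity factor = 1507.75 × 1.25 = 1884.6875 kcal/day.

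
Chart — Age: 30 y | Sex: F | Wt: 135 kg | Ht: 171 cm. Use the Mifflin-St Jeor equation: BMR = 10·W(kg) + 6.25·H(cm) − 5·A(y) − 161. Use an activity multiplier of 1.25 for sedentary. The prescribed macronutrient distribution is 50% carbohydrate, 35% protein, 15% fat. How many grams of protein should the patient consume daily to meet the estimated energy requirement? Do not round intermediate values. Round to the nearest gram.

Mifflin-St Jeor (female): BMR = 10(135) + 6.25(171) − 5(30) − 161 = 1350 + 1068.75 − 150 − 161 = 2107.75 kcal/day.
TEE = 2107.75 × 1.25 = 2634.6875 kcal/day.
Protein energy = 35% × 2634.6875 = 922.1406 kcal.
Protein = 922.1406 ÷ 4 kcal/g = 230.5352 g.

231 g/day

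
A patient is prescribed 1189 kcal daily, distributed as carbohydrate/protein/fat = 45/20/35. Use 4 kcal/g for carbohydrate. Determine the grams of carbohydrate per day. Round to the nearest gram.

134 g/day

Carbohydrate energy = 45% × 1189 = 535.05 kcal.
At 4 kcal/g: 535.05 ÷ 4 = 133.7625 g.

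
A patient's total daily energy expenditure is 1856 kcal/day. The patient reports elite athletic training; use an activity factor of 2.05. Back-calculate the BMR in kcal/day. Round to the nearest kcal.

905 kcal/day

BMR = TEE ÷ activity factor = 1856 ÷ 2.05 = 905.3659 kcal/day.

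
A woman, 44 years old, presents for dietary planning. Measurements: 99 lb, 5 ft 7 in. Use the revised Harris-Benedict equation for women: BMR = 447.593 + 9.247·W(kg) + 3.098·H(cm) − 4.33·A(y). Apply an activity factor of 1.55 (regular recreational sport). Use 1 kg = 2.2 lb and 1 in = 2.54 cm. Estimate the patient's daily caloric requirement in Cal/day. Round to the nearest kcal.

1861 Cal/day

Convert to metric: weight = 99 ÷ 2.2 = 45 kg; height = (5×12 + 7) × 2.54 = 67 × 2.54 = 170.18 cm.
Harris-Benedict: BMR = 447.593 + 9.247(45) + 3.098(170.18) − 4.33(44) = 1200.4056 kcal/day.
TEE = BMR × activity factor = 1200.4056 × 1.55 = 1860.6287 kcal/day.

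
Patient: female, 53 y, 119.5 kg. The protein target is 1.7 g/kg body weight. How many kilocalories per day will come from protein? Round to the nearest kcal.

Protein = 1.7 g/kg × 119.5 kg = 203.15 g/day.
Protein energy = 203.15 g × 4 kcal/g = 812.6 kcal/day.

813 kcal/day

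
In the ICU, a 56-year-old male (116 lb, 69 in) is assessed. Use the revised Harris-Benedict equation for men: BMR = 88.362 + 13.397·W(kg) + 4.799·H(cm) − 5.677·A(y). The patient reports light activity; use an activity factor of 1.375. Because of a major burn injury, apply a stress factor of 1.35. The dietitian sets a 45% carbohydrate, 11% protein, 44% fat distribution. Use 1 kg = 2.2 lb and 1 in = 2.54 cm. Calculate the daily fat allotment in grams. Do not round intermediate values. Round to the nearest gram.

Convert to metric: weight = 116 ÷ 2.2 = 52.7273 kg; height = 69 × 2.54 = 175.26 cm.
Harris-Benedict: BMR = 88.362 + 13.397(52.7273) + 4.799(175.26) − 5.677(56) = 1317.91 kcal/day.
TEE = 1317.91 × 1.375 = 1812.1263 kcal/day.
With stress factor 1.35: 1812.1263 × 1.35 = 2446.3705 kcal/day.
Fat energy = 44% × 2446.3705 = 1076.403 kcal.
Fat = 1076.403 ÷ 9 kcal/g = 119.6003 g.

120 g/day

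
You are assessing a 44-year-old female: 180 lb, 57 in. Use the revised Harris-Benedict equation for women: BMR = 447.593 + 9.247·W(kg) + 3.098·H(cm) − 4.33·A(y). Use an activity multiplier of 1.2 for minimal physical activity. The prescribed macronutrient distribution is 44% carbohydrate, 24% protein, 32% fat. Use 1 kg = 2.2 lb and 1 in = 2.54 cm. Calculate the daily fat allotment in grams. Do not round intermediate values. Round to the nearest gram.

Convert to metric: weight = 180 ÷ 2.2 = 81.8182 kg; height = 57 × 2.54 = 144.78 cm.
Harris-Benedict: BMR = 447.593 + 9.247(81.8182) + 3.098(144.78) − 4.33(44) = 1462.1742 kcal/day.
TEE = 1462.1742 × 1.2 = 1754.609 kcal/day.
Fat energy = 32% × 1754.609 = 561.4749 kcal.
Fat = 561.4749 ÷ 9 kcal/g = 62.3861 g.

62 g/day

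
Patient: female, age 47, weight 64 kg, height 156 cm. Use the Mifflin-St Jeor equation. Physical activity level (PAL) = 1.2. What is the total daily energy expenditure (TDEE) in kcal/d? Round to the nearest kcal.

1463 kcal/d

Mifflin-St Jeor (female): BMR = 10(64) + 6.25(156) − 5(47) − 161 = 640 + 975 − 235 − 161 = 1219 kcal/day.
TEE = BMR × activity factor = 1219 × 1.2 = 1462.8 kcal/day.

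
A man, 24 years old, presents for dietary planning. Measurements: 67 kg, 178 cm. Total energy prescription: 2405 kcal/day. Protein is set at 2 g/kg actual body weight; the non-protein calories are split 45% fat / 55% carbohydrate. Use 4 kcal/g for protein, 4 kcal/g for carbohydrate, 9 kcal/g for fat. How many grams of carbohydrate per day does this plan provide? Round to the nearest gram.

257 g/day

Protein = 2 × 67 = 134 g → 134 × 4 = 536 kcal.
Non-protein calories = 2405 − 536 = 1869 kcal.
Fat: 45% × 1869 = 841.05 kcal; carbohydrate: 1027.95 kcal.
Carbohydrate: 1027.95 kcal ÷ 4 kcal/g = 256.9875 g.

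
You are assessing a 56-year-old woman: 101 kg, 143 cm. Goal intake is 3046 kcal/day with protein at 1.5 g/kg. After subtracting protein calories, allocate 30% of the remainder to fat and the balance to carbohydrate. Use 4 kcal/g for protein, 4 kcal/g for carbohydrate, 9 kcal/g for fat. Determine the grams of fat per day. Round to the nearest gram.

81 g/day

Protein = 1.5 × 101 = 151.5 g → 151.5 × 4 = 606 kcal.
Non-protein calories = 3046 − 606 = 2440 kcal.
Fat: 30% × 2440 = 732 kcal; carbohydrate: 1708 kcal.
Fat: 732 kcal ÷ 9 kcal/g = 81.3333 g.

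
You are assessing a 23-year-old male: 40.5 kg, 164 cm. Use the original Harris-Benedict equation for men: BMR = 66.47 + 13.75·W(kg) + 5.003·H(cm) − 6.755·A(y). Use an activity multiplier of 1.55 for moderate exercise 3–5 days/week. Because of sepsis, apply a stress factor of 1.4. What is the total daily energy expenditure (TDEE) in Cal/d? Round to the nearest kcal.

2796 Cal/d

Harris-Benedict: BMR = 66.47 + 13.75(40.5) + 5.003(164) − 6.755(23) = 1288.472 kcal/day.
TEE = BMR × activity factor = 1288.472 × 1.55 = 1997.1316 kcal/day.
Apply stress factor: 1997.1316 × 1.4 = 2795.9842 kcal/day.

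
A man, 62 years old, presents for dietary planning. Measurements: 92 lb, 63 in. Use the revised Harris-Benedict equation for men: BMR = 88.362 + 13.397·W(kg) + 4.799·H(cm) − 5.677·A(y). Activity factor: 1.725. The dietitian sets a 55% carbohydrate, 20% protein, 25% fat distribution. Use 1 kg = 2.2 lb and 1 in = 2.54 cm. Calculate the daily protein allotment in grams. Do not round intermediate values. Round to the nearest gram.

Convert to metric: weight = 92 ÷ 2.2 = 41.8182 kg; height = 63 × 2.54 = 160.02 cm.
Harris-Benedict: BMR = 88.362 + 13.397(41.8182) + 4.799(160.02) − 5.677(62) = 1064.5622 kcal/day.
TEE = 1064.5622 × 1.725 = 1836.3697 kcal/day.
Protein energy = 20% × 1836.3697 = 367.2739 kcal.
Protein = 367.2739 ÷ 4 kcal/g = 91.8185 g.

92 g/day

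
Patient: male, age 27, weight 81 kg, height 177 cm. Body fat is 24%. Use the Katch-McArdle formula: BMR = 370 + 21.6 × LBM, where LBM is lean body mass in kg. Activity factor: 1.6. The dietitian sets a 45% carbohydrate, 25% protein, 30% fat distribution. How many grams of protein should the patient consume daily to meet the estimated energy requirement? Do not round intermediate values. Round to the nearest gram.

170 g/day

LBM = 81 × (1 − 0.24) = 61.56 kg. Katch-McArdle: BMR = 370 + 21.6 × 61.56 = 1699.696 kcal/day.
TEE = 1699.696 × 1.6 = 2719.5136 kcal/day.
Protein energy = 25% × 2719.5136 = 679.8784 kcal.
Protein = 679.8784 ÷ 4 kcal/g = 169.9696 g.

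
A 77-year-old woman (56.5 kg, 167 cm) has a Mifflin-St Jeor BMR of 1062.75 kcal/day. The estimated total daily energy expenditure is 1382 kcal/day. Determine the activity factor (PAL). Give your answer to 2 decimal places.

Activity factor = TEE ÷ BMR = 1382 ÷ 1062.75 = 1.3.

1.30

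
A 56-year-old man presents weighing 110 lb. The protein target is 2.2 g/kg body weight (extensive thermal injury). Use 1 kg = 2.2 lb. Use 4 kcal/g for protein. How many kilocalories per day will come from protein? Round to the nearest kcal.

440 kcal/day

Weight in kg = 110 ÷ 2.2 = 50 kg.
Protein = 2.2 g/kg × 50 kg = 110 g/day.
Protein energy = 110 g × 4 kcal/g = 440 kcal/day.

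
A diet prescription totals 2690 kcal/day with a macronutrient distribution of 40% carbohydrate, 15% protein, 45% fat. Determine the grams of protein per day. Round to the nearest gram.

101 g/day

Protein energy = 15% × 2690 = 403.5 kcal.
At 4 kcal/g: 403.5 ÷ 4 = 100.875 g.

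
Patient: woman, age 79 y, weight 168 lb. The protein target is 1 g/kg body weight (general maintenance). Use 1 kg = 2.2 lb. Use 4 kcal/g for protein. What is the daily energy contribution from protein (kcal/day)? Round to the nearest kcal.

Weight in kg = 168 ÷ 2.2 = 76.3636 kg.
Protein = 1 g/kg × 76.3636 kg = 76.3636 g/day.
Protein energy = 76.3636 g × 4 kcal/g = 305.4545 kcal/day.

305 kcal/day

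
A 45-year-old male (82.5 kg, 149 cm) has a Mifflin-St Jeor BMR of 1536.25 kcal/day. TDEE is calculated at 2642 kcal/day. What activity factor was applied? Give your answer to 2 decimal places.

Activity factor = TEE ÷ BMR = 2642 ÷ 1536.25 = 1.72.

1.72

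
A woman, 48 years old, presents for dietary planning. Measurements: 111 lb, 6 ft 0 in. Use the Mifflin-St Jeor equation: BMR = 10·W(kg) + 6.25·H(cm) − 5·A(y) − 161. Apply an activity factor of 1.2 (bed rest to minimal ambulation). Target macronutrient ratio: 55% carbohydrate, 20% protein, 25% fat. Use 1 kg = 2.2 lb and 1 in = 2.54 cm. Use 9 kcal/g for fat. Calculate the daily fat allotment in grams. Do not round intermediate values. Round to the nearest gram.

42 g/day

Convert to metric: weight = 111 ÷ 2.2 = 50.4545 kg; height = (6×12 + 0) × 2.54 = 72 × 2.54 = 182.88 cm.
Mifflin-St Jeor (female): BMR = 10(50.4545) + 6.25(182.88) − 5(48) − 161 = 504.5455 + 1143 − 240 − 161 = 1246.5455 kcal/day.
TEE = 1246.5455 × 1.2 = 1495.8545 kcal/day.
Fat energy = 25% × 1495.8545 = 373.9636 kcal.
Fat = 373.9636 ÷ 9 kcal/g = 41.5515 g.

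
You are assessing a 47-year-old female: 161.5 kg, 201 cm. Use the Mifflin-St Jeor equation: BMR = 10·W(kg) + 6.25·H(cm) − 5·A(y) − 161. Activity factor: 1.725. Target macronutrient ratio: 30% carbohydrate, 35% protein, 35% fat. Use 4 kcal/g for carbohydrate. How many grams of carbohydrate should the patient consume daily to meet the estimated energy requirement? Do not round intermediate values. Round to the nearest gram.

320 g/day

Mifflin-St Jeor (female): BMR = 10(161.5) + 6.25(201) − 5(47) − 161 = 1615 + 1256.25 − 235 − 161 = 2475.25 kcal/day.
TEE = 2475.25 × 1.725 = 4269.8063 kcal/day.
Carbohydrate energy = 30% × 4269.8063 = 1280.9419 kcal.
Carbohydrate = 1280.9419 ÷ 4 kcal/g = 320.2355 g.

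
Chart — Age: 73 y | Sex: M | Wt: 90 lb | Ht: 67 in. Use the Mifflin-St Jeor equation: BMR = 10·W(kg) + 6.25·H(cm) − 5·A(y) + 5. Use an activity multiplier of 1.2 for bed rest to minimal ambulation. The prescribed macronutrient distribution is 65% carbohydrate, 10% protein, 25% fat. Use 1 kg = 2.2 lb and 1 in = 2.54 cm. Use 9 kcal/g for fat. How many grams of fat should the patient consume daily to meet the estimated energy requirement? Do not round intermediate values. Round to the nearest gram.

Convert to metric: weight = 90 ÷ 2.2 = 40.9091 kg; height = 67 × 2.54 = 170.18 cm.
Mifflin-St Jeor (male): BMR = 10(40.9091) + 6.25(170.18) − 5(73) + 5 = 409.0909 + 1063.625 − 365 + 5 = 1112.7159 kcal/day.
TEE = 1112.7159 × 1.2 = 1335.2591 kcal/day.
Fat energy = 25% × 1335.2591 = 333.8148 kcal.
Fat = 333.8148 ÷ 9 kcal/g = 37.0905 g.

37 g/day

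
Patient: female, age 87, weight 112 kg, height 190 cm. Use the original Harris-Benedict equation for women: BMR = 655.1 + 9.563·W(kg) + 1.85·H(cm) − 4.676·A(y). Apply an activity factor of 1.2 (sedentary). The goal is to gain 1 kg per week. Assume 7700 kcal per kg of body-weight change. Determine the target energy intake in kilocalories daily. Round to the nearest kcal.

Harris-Benedict: BMR = 655.1 + 9.563(112) + 1.85(190) − 4.676(87) = 1670.844 kcal/day.
TEE = 1670.844 × 1.2 = 2005.0128 kcal/day.
Required daily surplus = 1 × 7700 ÷ 7 = 1100 kcal/day.
Target intake = 2005.0128 + 1100 = 3105.0128 kcal/day.

3105 kilocalories daily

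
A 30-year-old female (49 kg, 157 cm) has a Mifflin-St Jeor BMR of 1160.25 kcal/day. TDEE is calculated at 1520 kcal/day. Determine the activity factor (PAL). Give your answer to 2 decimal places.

1.31

Activity factor = TEE ÷ BMR = 1520 ÷ 1160.25 = 1.31.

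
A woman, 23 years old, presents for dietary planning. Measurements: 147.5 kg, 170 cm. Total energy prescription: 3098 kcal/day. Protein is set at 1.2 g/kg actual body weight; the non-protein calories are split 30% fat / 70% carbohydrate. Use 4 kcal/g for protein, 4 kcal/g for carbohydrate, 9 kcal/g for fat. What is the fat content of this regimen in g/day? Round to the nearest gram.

Protein = 1.2 × 147.5 = 177 g → 177 × 4 = 708 kcal.
Non-protein calories = 3098 − 708 = 2390 kcal.
Fat: 30% × 2390 = 717 kcal; carbohydrate: 1673 kcal.
Fat: 717 kcal ÷ 9 kcal/g = 79.6667 g.

80 g/day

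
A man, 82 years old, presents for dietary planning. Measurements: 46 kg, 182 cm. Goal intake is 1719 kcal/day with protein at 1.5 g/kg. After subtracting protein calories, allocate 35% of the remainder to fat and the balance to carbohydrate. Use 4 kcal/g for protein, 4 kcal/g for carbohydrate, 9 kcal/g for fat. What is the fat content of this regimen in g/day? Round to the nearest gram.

56 g/day

Protein = 1.5 × 46 = 69 g → 69 × 4 = 276 kcal.
Non-protein calories = 1719 − 276 = 1443 kcal.
Fat: 35% × 1443 = 505.05 kcal; carbohydrate: 937.95 kcal.
Fat: 505.05 kcal ÷ 9 kcal/g = 56.1167 g.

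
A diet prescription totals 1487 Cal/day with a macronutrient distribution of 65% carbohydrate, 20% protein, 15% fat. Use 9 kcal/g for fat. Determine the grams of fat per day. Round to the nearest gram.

25 g/day

Fat energy = 15% × 1487 = 223.05 kcal.
At 9 kcal/g: 223.05 ÷ 9 = 24.7833 g.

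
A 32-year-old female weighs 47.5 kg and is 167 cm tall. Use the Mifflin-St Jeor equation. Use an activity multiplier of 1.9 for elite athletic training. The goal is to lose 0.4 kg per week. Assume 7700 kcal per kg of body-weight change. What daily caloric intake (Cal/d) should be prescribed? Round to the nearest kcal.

1836 Cal/d

Mifflin-St Jeor (female): BMR = 10(47.5) + 6.25(167) − 5(32) − 161 = 475 + 1043.75 − 160 − 161 = 1197.75 kcal/day.
TEE = 1197.75 × 1.9 = 2275.725 kcal/day.
Required daily deficit = 0.4 × 7700 ÷ 7 = 440 kcal/day.
Target intake = 2275.725 − 440 = 1835.725 kcal/day.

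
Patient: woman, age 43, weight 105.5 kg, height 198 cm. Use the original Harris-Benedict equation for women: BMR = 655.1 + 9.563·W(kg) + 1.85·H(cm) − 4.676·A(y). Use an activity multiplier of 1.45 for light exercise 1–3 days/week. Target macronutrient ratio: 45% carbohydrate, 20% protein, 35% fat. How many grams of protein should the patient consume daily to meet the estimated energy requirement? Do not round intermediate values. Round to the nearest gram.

Harris-Benedict: BMR = 655.1 + 9.563(105.5) + 1.85(198) − 4.676(43) = 1829.2285 kcal/day.
TEE = 1829.2285 × 1.45 = 2652.3813 kcal/day.
Protein energy = 20% × 2652.3813 = 530.4763 kcal.
Protein = 530.4763 ÷ 4 kcal/g = 132.6191 g.

133 g/day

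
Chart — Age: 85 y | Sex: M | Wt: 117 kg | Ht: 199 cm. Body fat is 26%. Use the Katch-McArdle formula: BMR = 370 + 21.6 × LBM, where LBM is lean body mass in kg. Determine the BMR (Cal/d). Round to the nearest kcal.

LBM = 117 × (1 − 0.26) = 86.58 kg. Katch-McArdle: BMR = 370 + 21.6 × 86.58 = 2240.128 kcal/day.

2240 Cal/d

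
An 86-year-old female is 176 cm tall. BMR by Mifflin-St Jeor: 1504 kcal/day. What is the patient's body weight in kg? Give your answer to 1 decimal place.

1504 = 10·W + 6.25(176) − 5(86) − 161
10·W = 1504 − 509 = 995, so W = 99.5 kg.

99.5 kg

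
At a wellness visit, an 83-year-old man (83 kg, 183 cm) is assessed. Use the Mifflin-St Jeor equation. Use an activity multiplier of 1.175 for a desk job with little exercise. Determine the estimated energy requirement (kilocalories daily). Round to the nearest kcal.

1837 kilocalories daily

Mifflin-St Jeor (male): BMR = 10(83) + 6.25(183) − 5(83) + 5 = 830 + 1143.75 − 415 + 5 = 1563.75 kcal/day.
TEE = BMR × activity factor = 1563.75 × 1.175 = 1837.4063 kcal/day.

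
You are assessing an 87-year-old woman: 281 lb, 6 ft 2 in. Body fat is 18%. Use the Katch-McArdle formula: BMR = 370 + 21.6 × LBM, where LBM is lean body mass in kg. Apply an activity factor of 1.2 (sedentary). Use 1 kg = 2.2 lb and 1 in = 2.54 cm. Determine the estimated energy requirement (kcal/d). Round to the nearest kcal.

Convert to metric: weight = 281 ÷ 2.2 = 127.7273 kg; height = (6×12 + 2) × 2.54 = 74 × 2.54 = 187.96 cm.
LBM = 127.7273 × (1 − 0.18) = 104.7364 kg. Katch-McArdle: BMR = 370 + 21.6 × 104.7364 = 2632.3055 kcal/day.
TEE = BMR × activity factor = 2632.3055 × 1.2 = 3158.7665 kcal/day.

3159 kcal/d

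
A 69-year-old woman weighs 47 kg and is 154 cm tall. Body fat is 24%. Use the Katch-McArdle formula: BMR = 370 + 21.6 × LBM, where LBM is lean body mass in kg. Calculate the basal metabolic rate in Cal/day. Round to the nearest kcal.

1142 Cal/day

LBM = 47 × (1 − 0.24) = 35.72 kg. Katch-McArdle: BMR = 370 + 21.6 × 35.72 = 1141.552 kcal/day.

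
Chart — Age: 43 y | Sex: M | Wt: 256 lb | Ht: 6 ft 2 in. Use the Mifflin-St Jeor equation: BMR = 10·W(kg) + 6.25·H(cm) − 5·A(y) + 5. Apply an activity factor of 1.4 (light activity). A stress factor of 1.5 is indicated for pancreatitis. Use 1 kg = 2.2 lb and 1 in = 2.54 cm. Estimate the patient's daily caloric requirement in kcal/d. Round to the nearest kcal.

4470 kcal/d

Convert to metric: weight = 256 ÷ 2.2 = 116.3636 kg; height = (6×12 + 2) × 2.54 = 74 × 2.54 = 187.96 cm.
Mifflin-St Jeor (male): BMR = 10(116.3636) + 6.25(187.96) − 5(43) + 5 = 1163.6364 + 1174.75 − 215 + 5 = 2128.3864 kcal/day.
TEE = BMR × activity factor = 2128.3864 × 1.4 = 2979.7409 kcal/day.
Apply stress factor: 2979.7409 × 1.5 = 4469.6114 kcal/day.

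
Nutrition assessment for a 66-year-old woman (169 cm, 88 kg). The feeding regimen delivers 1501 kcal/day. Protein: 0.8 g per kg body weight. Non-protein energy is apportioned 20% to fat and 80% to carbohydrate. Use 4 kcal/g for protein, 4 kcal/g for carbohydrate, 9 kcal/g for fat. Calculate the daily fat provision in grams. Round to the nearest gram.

Protein = 0.8 × 88 = 70.4 g → 70.4 × 4 = 281.6 kcal.
Non-protein calories = 1501 − 281.6 = 1219.4 kcal.
Fat: 20% × 1219.4 = 243.88 kcal; carbohydrate: 975.52 kcal.
Fat: 243.88 kcal ÷ 9 kcal/g = 27.0978 g.

27 g/day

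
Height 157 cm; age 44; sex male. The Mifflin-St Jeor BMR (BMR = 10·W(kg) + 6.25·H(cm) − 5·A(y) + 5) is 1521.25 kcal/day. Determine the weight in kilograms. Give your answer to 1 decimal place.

1521.25 = 10·W + 6.25(157) − 5(44) + 5
10·W = 1521.25 − 766.25 = 755, so W = 75.5 kg.

75.5 kg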